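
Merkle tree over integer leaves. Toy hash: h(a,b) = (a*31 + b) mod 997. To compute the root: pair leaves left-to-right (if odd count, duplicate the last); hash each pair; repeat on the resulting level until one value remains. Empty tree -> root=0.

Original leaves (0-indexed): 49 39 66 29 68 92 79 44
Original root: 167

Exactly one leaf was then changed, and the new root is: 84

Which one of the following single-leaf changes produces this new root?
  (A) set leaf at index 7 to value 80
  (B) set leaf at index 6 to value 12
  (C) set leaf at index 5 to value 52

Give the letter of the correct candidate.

Original leaves: [49, 39, 66, 29, 68, 92, 79, 44]
Target new root: 84
Try each candidate change and compute the resulting root:
Candidate A: set leaf[7] = 80 -> leaves = [49, 39, 66, 29, 68, 92, 79, 80]
  L0: [49, 39, 66, 29, 68, 92, 79, 80]
  L1: h(49,39)=(49*31+39)%997=561 h(66,29)=(66*31+29)%997=81 h(68,92)=(68*31+92)%997=206 h(79,80)=(79*31+80)%997=535 -> [561, 81, 206, 535]
  L2: h(561,81)=(561*31+81)%997=523 h(206,535)=(206*31+535)%997=939 -> [523, 939]
  L3: h(523,939)=(523*31+939)%997=203 -> [203]
  root = 203 != target 84
Candidate B: set leaf[6] = 12 -> leaves = [49, 39, 66, 29, 68, 92, 12, 44]
  L0: [49, 39, 66, 29, 68, 92, 12, 44]
  L1: h(49,39)=(49*31+39)%997=561 h(66,29)=(66*31+29)%997=81 h(68,92)=(68*31+92)%997=206 h(12,44)=(12*31+44)%997=416 -> [561, 81, 206, 416]
  L2: h(561,81)=(561*31+81)%997=523 h(206,416)=(206*31+416)%997=820 -> [523, 820]
  L3: h(523,820)=(523*31+820)%997=84 -> [84]
  root = 84 == target 84  ** MATCH **
Candidate C: set leaf[5] = 52 -> leaves = [49, 39, 66, 29, 68, 52, 79, 44]
  L0: [49, 39, 66, 29, 68, 52, 79, 44]
  L1: h(49,39)=(49*31+39)%997=561 h(66,29)=(66*31+29)%997=81 h(68,52)=(68*31+52)%997=166 h(79,44)=(79*31+44)%997=499 -> [561, 81, 166, 499]
  L2: h(561,81)=(561*31+81)%997=523 h(166,499)=(166*31+499)%997=660 -> [523, 660]
  L3: h(523,660)=(523*31+660)%997=921 -> [921]
  root = 921 != target 84
Candidate B produces the target root.

Answer: B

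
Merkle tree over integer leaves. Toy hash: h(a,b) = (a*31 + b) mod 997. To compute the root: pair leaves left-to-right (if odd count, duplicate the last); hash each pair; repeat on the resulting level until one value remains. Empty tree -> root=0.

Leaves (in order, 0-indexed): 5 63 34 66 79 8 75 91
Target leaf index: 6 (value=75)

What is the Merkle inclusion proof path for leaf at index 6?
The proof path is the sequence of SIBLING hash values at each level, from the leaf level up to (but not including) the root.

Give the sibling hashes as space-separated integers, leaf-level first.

L0 (leaves): [5, 63, 34, 66, 79, 8, 75, 91], target index=6
L1: h(5,63)=(5*31+63)%997=218 [pair 0] h(34,66)=(34*31+66)%997=123 [pair 1] h(79,8)=(79*31+8)%997=463 [pair 2] h(75,91)=(75*31+91)%997=422 [pair 3] -> [218, 123, 463, 422]
  Sibling for proof at L0: 91
L2: h(218,123)=(218*31+123)%997=899 [pair 0] h(463,422)=(463*31+422)%997=817 [pair 1] -> [899, 817]
  Sibling for proof at L1: 463
L3: h(899,817)=(899*31+817)%997=770 [pair 0] -> [770]
  Sibling for proof at L2: 899
Root: 770
Proof path (sibling hashes from leaf to root): [91, 463, 899]

Answer: 91 463 899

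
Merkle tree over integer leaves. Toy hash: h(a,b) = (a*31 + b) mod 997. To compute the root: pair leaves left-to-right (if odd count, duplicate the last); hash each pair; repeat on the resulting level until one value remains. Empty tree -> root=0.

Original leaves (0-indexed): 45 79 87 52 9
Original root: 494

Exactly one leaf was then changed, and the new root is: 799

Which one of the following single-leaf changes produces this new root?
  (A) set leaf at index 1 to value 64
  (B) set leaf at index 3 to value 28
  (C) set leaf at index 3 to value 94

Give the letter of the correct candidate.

Original leaves: [45, 79, 87, 52, 9]
Target new root: 799
Try each candidate change and compute the resulting root:
Candidate A: set leaf[1] = 64 -> leaves = [45, 64, 87, 52, 9]
  L0: [45, 64, 87, 52, 9]
  L1: h(45,64)=(45*31+64)%997=462 h(87,52)=(87*31+52)%997=755 h(9,9)=(9*31+9)%997=288 -> [462, 755, 288]
  L2: h(462,755)=(462*31+755)%997=122 h(288,288)=(288*31+288)%997=243 -> [122, 243]
  L3: h(122,243)=(122*31+243)%997=37 -> [37]
  root = 37 != target 799
Candidate B: set leaf[3] = 28 -> leaves = [45, 79, 87, 28, 9]
  L0: [45, 79, 87, 28, 9]
  L1: h(45,79)=(45*31+79)%997=477 h(87,28)=(87*31+28)%997=731 h(9,9)=(9*31+9)%997=288 -> [477, 731, 288]
  L2: h(477,731)=(477*31+731)%997=563 h(288,288)=(288*31+288)%997=243 -> [563, 243]
  L3: h(563,243)=(563*31+243)%997=747 -> [747]
  root = 747 != target 799
Candidate C: set leaf[3] = 94 -> leaves = [45, 79, 87, 94, 9]
  L0: [45, 79, 87, 94, 9]
  L1: h(45,79)=(45*31+79)%997=477 h(87,94)=(87*31+94)%997=797 h(9,9)=(9*31+9)%997=288 -> [477, 797, 288]
  L2: h(477,797)=(477*31+797)%997=629 h(288,288)=(288*31+288)%997=243 -> [629, 243]
  L3: h(629,243)=(629*31+243)%997=799 -> [799]
  root = 799 == target 799  ** MATCH **
Candidate C produces the target root.

Answer: C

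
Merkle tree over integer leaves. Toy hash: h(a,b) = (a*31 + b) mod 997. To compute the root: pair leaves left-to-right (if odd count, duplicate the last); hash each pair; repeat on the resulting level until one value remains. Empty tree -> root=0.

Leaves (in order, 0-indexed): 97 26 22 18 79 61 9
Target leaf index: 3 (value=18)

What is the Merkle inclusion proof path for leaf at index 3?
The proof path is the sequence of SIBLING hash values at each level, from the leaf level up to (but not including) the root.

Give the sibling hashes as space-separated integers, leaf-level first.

Answer: 22 42 332

Derivation:
L0 (leaves): [97, 26, 22, 18, 79, 61, 9], target index=3
L1: h(97,26)=(97*31+26)%997=42 [pair 0] h(22,18)=(22*31+18)%997=700 [pair 1] h(79,61)=(79*31+61)%997=516 [pair 2] h(9,9)=(9*31+9)%997=288 [pair 3] -> [42, 700, 516, 288]
  Sibling for proof at L0: 22
L2: h(42,700)=(42*31+700)%997=8 [pair 0] h(516,288)=(516*31+288)%997=332 [pair 1] -> [8, 332]
  Sibling for proof at L1: 42
L3: h(8,332)=(8*31+332)%997=580 [pair 0] -> [580]
  Sibling for proof at L2: 332
Root: 580
Proof path (sibling hashes from leaf to root): [22, 42, 332]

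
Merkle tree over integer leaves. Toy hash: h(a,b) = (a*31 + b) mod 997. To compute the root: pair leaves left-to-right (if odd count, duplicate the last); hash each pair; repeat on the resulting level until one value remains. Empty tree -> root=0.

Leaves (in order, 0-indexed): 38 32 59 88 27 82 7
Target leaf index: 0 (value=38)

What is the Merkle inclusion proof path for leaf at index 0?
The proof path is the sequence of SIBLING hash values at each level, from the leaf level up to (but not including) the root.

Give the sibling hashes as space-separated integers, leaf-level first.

L0 (leaves): [38, 32, 59, 88, 27, 82, 7], target index=0
L1: h(38,32)=(38*31+32)%997=213 [pair 0] h(59,88)=(59*31+88)%997=920 [pair 1] h(27,82)=(27*31+82)%997=919 [pair 2] h(7,7)=(7*31+7)%997=224 [pair 3] -> [213, 920, 919, 224]
  Sibling for proof at L0: 32
L2: h(213,920)=(213*31+920)%997=544 [pair 0] h(919,224)=(919*31+224)%997=797 [pair 1] -> [544, 797]
  Sibling for proof at L1: 920
L3: h(544,797)=(544*31+797)%997=712 [pair 0] -> [712]
  Sibling for proof at L2: 797
Root: 712
Proof path (sibling hashes from leaf to root): [32, 920, 797]

Answer: 32 920 797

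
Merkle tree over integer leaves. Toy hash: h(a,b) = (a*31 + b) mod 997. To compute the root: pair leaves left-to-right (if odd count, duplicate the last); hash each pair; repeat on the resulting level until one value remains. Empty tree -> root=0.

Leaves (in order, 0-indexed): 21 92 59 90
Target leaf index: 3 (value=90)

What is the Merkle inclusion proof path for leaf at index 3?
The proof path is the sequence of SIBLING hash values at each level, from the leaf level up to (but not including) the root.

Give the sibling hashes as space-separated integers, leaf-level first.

Answer: 59 743

Derivation:
L0 (leaves): [21, 92, 59, 90], target index=3
L1: h(21,92)=(21*31+92)%997=743 [pair 0] h(59,90)=(59*31+90)%997=922 [pair 1] -> [743, 922]
  Sibling for proof at L0: 59
L2: h(743,922)=(743*31+922)%997=27 [pair 0] -> [27]
  Sibling for proof at L1: 743
Root: 27
Proof path (sibling hashes from leaf to root): [59, 743]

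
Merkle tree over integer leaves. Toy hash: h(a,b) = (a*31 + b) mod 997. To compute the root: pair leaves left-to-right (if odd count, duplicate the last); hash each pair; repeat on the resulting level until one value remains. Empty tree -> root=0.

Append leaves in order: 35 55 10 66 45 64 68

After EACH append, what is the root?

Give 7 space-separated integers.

Answer: 35 143 765 821 744 355 75

Derivation:
After append 35 (leaves=[35]):
  L0: [35]
  root=35
After append 55 (leaves=[35, 55]):
  L0: [35, 55]
  L1: h(35,55)=(35*31+55)%997=143 -> [143]
  root=143
After append 10 (leaves=[35, 55, 10]):
  L0: [35, 55, 10]
  L1: h(35,55)=(35*31+55)%997=143 h(10,10)=(10*31+10)%997=320 -> [143, 320]
  L2: h(143,320)=(143*31+320)%997=765 -> [765]
  root=765
After append 66 (leaves=[35, 55, 10, 66]):
  L0: [35, 55, 10, 66]
  L1: h(35,55)=(35*31+55)%997=143 h(10,66)=(10*31+66)%997=376 -> [143, 376]
  L2: h(143,376)=(143*31+376)%997=821 -> [821]
  root=821
After append 45 (leaves=[35, 55, 10, 66, 45]):
  L0: [35, 55, 10, 66, 45]
  L1: h(35,55)=(35*31+55)%997=143 h(10,66)=(10*31+66)%997=376 h(45,45)=(45*31+45)%997=443 -> [143, 376, 443]
  L2: h(143,376)=(143*31+376)%997=821 h(443,443)=(443*31+443)%997=218 -> [821, 218]
  L3: h(821,218)=(821*31+218)%997=744 -> [744]
  root=744
After append 64 (leaves=[35, 55, 10, 66, 45, 64]):
  L0: [35, 55, 10, 66, 45, 64]
  L1: h(35,55)=(35*31+55)%997=143 h(10,66)=(10*31+66)%997=376 h(45,64)=(45*31+64)%997=462 -> [143, 376, 462]
  L2: h(143,376)=(143*31+376)%997=821 h(462,462)=(462*31+462)%997=826 -> [821, 826]
  L3: h(821,826)=(821*31+826)%997=355 -> [355]
  root=355
After append 68 (leaves=[35, 55, 10, 66, 45, 64, 68]):
  L0: [35, 55, 10, 66, 45, 64, 68]
  L1: h(35,55)=(35*31+55)%997=143 h(10,66)=(10*31+66)%997=376 h(45,64)=(45*31+64)%997=462 h(68,68)=(68*31+68)%997=182 -> [143, 376, 462, 182]
  L2: h(143,376)=(143*31+376)%997=821 h(462,182)=(462*31+182)%997=546 -> [821, 546]
  L3: h(821,546)=(821*31+546)%997=75 -> [75]
  root=75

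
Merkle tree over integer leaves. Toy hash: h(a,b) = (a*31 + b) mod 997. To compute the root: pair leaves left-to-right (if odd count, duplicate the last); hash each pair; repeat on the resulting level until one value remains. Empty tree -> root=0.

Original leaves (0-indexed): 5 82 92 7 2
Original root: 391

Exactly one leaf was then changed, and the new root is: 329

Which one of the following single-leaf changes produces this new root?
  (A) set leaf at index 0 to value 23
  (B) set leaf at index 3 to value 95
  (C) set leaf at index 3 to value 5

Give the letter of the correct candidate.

Answer: C

Derivation:
Original leaves: [5, 82, 92, 7, 2]
Target new root: 329
Try each candidate change and compute the resulting root:
Candidate A: set leaf[0] = 23 -> leaves = [23, 82, 92, 7, 2]
  L0: [23, 82, 92, 7, 2]
  L1: h(23,82)=(23*31+82)%997=795 h(92,7)=(92*31+7)%997=865 h(2,2)=(2*31+2)%997=64 -> [795, 865, 64]
  L2: h(795,865)=(795*31+865)%997=585 h(64,64)=(64*31+64)%997=54 -> [585, 54]
  L3: h(585,54)=(585*31+54)%997=243 -> [243]
  root = 243 != target 329
Candidate B: set leaf[3] = 95 -> leaves = [5, 82, 92, 95, 2]
  L0: [5, 82, 92, 95, 2]
  L1: h(5,82)=(5*31+82)%997=237 h(92,95)=(92*31+95)%997=953 h(2,2)=(2*31+2)%997=64 -> [237, 953, 64]
  L2: h(237,953)=(237*31+953)%997=324 h(64,64)=(64*31+64)%997=54 -> [324, 54]
  L3: h(324,54)=(324*31+54)%997=128 -> [128]
  root = 128 != target 329
Candidate C: set leaf[3] = 5 -> leaves = [5, 82, 92, 5, 2]
  L0: [5, 82, 92, 5, 2]
  L1: h(5,82)=(5*31+82)%997=237 h(92,5)=(92*31+5)%997=863 h(2,2)=(2*31+2)%997=64 -> [237, 863, 64]
  L2: h(237,863)=(237*31+863)%997=234 h(64,64)=(64*31+64)%997=54 -> [234, 54]
  L3: h(234,54)=(234*31+54)%997=329 -> [329]
  root = 329 == target 329  ** MATCH **
Candidate C produces the target root.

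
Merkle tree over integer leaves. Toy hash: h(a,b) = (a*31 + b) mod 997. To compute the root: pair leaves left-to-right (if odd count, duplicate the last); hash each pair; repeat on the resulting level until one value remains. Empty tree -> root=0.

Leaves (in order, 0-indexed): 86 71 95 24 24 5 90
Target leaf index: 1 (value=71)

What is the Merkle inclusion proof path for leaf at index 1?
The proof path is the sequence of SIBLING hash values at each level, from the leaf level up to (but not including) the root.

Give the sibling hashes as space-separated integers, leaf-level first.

L0 (leaves): [86, 71, 95, 24, 24, 5, 90], target index=1
L1: h(86,71)=(86*31+71)%997=743 [pair 0] h(95,24)=(95*31+24)%997=975 [pair 1] h(24,5)=(24*31+5)%997=749 [pair 2] h(90,90)=(90*31+90)%997=886 [pair 3] -> [743, 975, 749, 886]
  Sibling for proof at L0: 86
L2: h(743,975)=(743*31+975)%997=80 [pair 0] h(749,886)=(749*31+886)%997=177 [pair 1] -> [80, 177]
  Sibling for proof at L1: 975
L3: h(80,177)=(80*31+177)%997=663 [pair 0] -> [663]
  Sibling for proof at L2: 177
Root: 663
Proof path (sibling hashes from leaf to root): [86, 975, 177]

Answer: 86 975 177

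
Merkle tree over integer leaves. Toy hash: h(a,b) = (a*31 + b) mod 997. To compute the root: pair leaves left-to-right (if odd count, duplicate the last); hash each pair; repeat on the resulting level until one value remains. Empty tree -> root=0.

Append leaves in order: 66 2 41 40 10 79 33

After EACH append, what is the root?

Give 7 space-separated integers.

After append 66 (leaves=[66]):
  L0: [66]
  root=66
After append 2 (leaves=[66, 2]):
  L0: [66, 2]
  L1: h(66,2)=(66*31+2)%997=54 -> [54]
  root=54
After append 41 (leaves=[66, 2, 41]):
  L0: [66, 2, 41]
  L1: h(66,2)=(66*31+2)%997=54 h(41,41)=(41*31+41)%997=315 -> [54, 315]
  L2: h(54,315)=(54*31+315)%997=992 -> [992]
  root=992
After append 40 (leaves=[66, 2, 41, 40]):
  L0: [66, 2, 41, 40]
  L1: h(66,2)=(66*31+2)%997=54 h(41,40)=(41*31+40)%997=314 -> [54, 314]
  L2: h(54,314)=(54*31+314)%997=991 -> [991]
  root=991
After append 10 (leaves=[66, 2, 41, 40, 10]):
  L0: [66, 2, 41, 40, 10]
  L1: h(66,2)=(66*31+2)%997=54 h(41,40)=(41*31+40)%997=314 h(10,10)=(10*31+10)%997=320 -> [54, 314, 320]
  L2: h(54,314)=(54*31+314)%997=991 h(320,320)=(320*31+320)%997=270 -> [991, 270]
  L3: h(991,270)=(991*31+270)%997=84 -> [84]
  root=84
After append 79 (leaves=[66, 2, 41, 40, 10, 79]):
  L0: [66, 2, 41, 40, 10, 79]
  L1: h(66,2)=(66*31+2)%997=54 h(41,40)=(41*31+40)%997=314 h(10,79)=(10*31+79)%997=389 -> [54, 314, 389]
  L2: h(54,314)=(54*31+314)%997=991 h(389,389)=(389*31+389)%997=484 -> [991, 484]
  L3: h(991,484)=(991*31+484)%997=298 -> [298]
  root=298
After append 33 (leaves=[66, 2, 41, 40, 10, 79, 33]):
  L0: [66, 2, 41, 40, 10, 79, 33]
  L1: h(66,2)=(66*31+2)%997=54 h(41,40)=(41*31+40)%997=314 h(10,79)=(10*31+79)%997=389 h(33,33)=(33*31+33)%997=59 -> [54, 314, 389, 59]
  L2: h(54,314)=(54*31+314)%997=991 h(389,59)=(389*31+59)%997=154 -> [991, 154]
  L3: h(991,154)=(991*31+154)%997=965 -> [965]
  root=965

Answer: 66 54 992 991 84 298 965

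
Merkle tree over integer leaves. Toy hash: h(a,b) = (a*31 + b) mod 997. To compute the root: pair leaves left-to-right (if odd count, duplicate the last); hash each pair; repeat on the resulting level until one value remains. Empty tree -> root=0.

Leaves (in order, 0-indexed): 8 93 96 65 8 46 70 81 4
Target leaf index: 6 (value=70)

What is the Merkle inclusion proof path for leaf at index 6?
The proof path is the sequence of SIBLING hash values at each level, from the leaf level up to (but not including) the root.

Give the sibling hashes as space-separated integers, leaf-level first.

L0 (leaves): [8, 93, 96, 65, 8, 46, 70, 81, 4], target index=6
L1: h(8,93)=(8*31+93)%997=341 [pair 0] h(96,65)=(96*31+65)%997=50 [pair 1] h(8,46)=(8*31+46)%997=294 [pair 2] h(70,81)=(70*31+81)%997=257 [pair 3] h(4,4)=(4*31+4)%997=128 [pair 4] -> [341, 50, 294, 257, 128]
  Sibling for proof at L0: 81
L2: h(341,50)=(341*31+50)%997=651 [pair 0] h(294,257)=(294*31+257)%997=398 [pair 1] h(128,128)=(128*31+128)%997=108 [pair 2] -> [651, 398, 108]
  Sibling for proof at L1: 294
L3: h(651,398)=(651*31+398)%997=639 [pair 0] h(108,108)=(108*31+108)%997=465 [pair 1] -> [639, 465]
  Sibling for proof at L2: 651
L4: h(639,465)=(639*31+465)%997=334 [pair 0] -> [334]
  Sibling for proof at L3: 465
Root: 334
Proof path (sibling hashes from leaf to root): [81, 294, 651, 465]

Answer: 81 294 651 465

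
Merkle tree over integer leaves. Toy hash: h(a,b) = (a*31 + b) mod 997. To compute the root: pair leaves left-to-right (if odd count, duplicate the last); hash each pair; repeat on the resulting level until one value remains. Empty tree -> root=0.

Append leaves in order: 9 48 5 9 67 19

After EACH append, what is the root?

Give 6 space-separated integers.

Answer: 9 327 327 331 106 564

Derivation:
After append 9 (leaves=[9]):
  L0: [9]
  root=9
After append 48 (leaves=[9, 48]):
  L0: [9, 48]
  L1: h(9,48)=(9*31+48)%997=327 -> [327]
  root=327
After append 5 (leaves=[9, 48, 5]):
  L0: [9, 48, 5]
  L1: h(9,48)=(9*31+48)%997=327 h(5,5)=(5*31+5)%997=160 -> [327, 160]
  L2: h(327,160)=(327*31+160)%997=327 -> [327]
  root=327
After append 9 (leaves=[9, 48, 5, 9]):
  L0: [9, 48, 5, 9]
  L1: h(9,48)=(9*31+48)%997=327 h(5,9)=(5*31+9)%997=164 -> [327, 164]
  L2: h(327,164)=(327*31+164)%997=331 -> [331]
  root=331
After append 67 (leaves=[9, 48, 5, 9, 67]):
  L0: [9, 48, 5, 9, 67]
  L1: h(9,48)=(9*31+48)%997=327 h(5,9)=(5*31+9)%997=164 h(67,67)=(67*31+67)%997=150 -> [327, 164, 150]
  L2: h(327,164)=(327*31+164)%997=331 h(150,150)=(150*31+150)%997=812 -> [331, 812]
  L3: h(331,812)=(331*31+812)%997=106 -> [106]
  root=106
After append 19 (leaves=[9, 48, 5, 9, 67, 19]):
  L0: [9, 48, 5, 9, 67, 19]
  L1: h(9,48)=(9*31+48)%997=327 h(5,9)=(5*31+9)%997=164 h(67,19)=(67*31+19)%997=102 -> [327, 164, 102]
  L2: h(327,164)=(327*31+164)%997=331 h(102,102)=(102*31+102)%997=273 -> [331, 273]
  L3: h(331,273)=(331*31+273)%997=564 -> [564]
  root=564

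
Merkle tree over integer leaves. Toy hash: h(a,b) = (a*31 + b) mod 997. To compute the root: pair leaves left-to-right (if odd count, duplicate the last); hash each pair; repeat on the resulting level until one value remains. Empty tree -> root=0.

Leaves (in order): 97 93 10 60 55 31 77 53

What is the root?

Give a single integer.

L0: [97, 93, 10, 60, 55, 31, 77, 53]
L1: h(97,93)=(97*31+93)%997=109 h(10,60)=(10*31+60)%997=370 h(55,31)=(55*31+31)%997=739 h(77,53)=(77*31+53)%997=446 -> [109, 370, 739, 446]
L2: h(109,370)=(109*31+370)%997=758 h(739,446)=(739*31+446)%997=424 -> [758, 424]
L3: h(758,424)=(758*31+424)%997=991 -> [991]

Answer: 991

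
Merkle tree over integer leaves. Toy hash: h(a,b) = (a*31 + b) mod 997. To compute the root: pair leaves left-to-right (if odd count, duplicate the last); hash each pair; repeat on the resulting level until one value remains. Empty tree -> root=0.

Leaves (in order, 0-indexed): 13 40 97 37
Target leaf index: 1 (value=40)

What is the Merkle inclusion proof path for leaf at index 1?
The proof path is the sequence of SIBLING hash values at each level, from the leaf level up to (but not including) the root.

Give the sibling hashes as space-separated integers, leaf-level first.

Answer: 13 53

Derivation:
L0 (leaves): [13, 40, 97, 37], target index=1
L1: h(13,40)=(13*31+40)%997=443 [pair 0] h(97,37)=(97*31+37)%997=53 [pair 1] -> [443, 53]
  Sibling for proof at L0: 13
L2: h(443,53)=(443*31+53)%997=825 [pair 0] -> [825]
  Sibling for proof at L1: 53
Root: 825
Proof path (sibling hashes from leaf to root): [13, 53]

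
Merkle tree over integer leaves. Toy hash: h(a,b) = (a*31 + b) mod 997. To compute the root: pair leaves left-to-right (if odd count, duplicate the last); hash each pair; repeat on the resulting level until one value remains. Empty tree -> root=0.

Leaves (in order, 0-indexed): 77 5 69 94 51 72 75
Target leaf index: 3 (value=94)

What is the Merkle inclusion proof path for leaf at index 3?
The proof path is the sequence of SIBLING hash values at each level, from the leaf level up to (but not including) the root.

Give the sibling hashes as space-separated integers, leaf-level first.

Answer: 69 398 802

Derivation:
L0 (leaves): [77, 5, 69, 94, 51, 72, 75], target index=3
L1: h(77,5)=(77*31+5)%997=398 [pair 0] h(69,94)=(69*31+94)%997=239 [pair 1] h(51,72)=(51*31+72)%997=656 [pair 2] h(75,75)=(75*31+75)%997=406 [pair 3] -> [398, 239, 656, 406]
  Sibling for proof at L0: 69
L2: h(398,239)=(398*31+239)%997=613 [pair 0] h(656,406)=(656*31+406)%997=802 [pair 1] -> [613, 802]
  Sibling for proof at L1: 398
L3: h(613,802)=(613*31+802)%997=862 [pair 0] -> [862]
  Sibling for proof at L2: 802
Root: 862
Proof path (sibling hashes from leaf to root): [69, 398, 802]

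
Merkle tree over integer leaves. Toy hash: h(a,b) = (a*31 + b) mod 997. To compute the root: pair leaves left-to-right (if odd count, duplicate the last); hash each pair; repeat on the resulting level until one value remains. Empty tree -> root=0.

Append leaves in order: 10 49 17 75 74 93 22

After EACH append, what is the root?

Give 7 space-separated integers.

After append 10 (leaves=[10]):
  L0: [10]
  root=10
After append 49 (leaves=[10, 49]):
  L0: [10, 49]
  L1: h(10,49)=(10*31+49)%997=359 -> [359]
  root=359
After append 17 (leaves=[10, 49, 17]):
  L0: [10, 49, 17]
  L1: h(10,49)=(10*31+49)%997=359 h(17,17)=(17*31+17)%997=544 -> [359, 544]
  L2: h(359,544)=(359*31+544)%997=706 -> [706]
  root=706
After append 75 (leaves=[10, 49, 17, 75]):
  L0: [10, 49, 17, 75]
  L1: h(10,49)=(10*31+49)%997=359 h(17,75)=(17*31+75)%997=602 -> [359, 602]
  L2: h(359,602)=(359*31+602)%997=764 -> [764]
  root=764
After append 74 (leaves=[10, 49, 17, 75, 74]):
  L0: [10, 49, 17, 75, 74]
  L1: h(10,49)=(10*31+49)%997=359 h(17,75)=(17*31+75)%997=602 h(74,74)=(74*31+74)%997=374 -> [359, 602, 374]
  L2: h(359,602)=(359*31+602)%997=764 h(374,374)=(374*31+374)%997=4 -> [764, 4]
  L3: h(764,4)=(764*31+4)%997=757 -> [757]
  root=757
After append 93 (leaves=[10, 49, 17, 75, 74, 93]):
  L0: [10, 49, 17, 75, 74, 93]
  L1: h(10,49)=(10*31+49)%997=359 h(17,75)=(17*31+75)%997=602 h(74,93)=(74*31+93)%997=393 -> [359, 602, 393]
  L2: h(359,602)=(359*31+602)%997=764 h(393,393)=(393*31+393)%997=612 -> [764, 612]
  L3: h(764,612)=(764*31+612)%997=368 -> [368]
  root=368
After append 22 (leaves=[10, 49, 17, 75, 74, 93, 22]):
  L0: [10, 49, 17, 75, 74, 93, 22]
  L1: h(10,49)=(10*31+49)%997=359 h(17,75)=(17*31+75)%997=602 h(74,93)=(74*31+93)%997=393 h(22,22)=(22*31+22)%997=704 -> [359, 602, 393, 704]
  L2: h(359,602)=(359*31+602)%997=764 h(393,704)=(393*31+704)%997=923 -> [764, 923]
  L3: h(764,923)=(764*31+923)%997=679 -> [679]
  root=679

Answer: 10 359 706 764 757 368 679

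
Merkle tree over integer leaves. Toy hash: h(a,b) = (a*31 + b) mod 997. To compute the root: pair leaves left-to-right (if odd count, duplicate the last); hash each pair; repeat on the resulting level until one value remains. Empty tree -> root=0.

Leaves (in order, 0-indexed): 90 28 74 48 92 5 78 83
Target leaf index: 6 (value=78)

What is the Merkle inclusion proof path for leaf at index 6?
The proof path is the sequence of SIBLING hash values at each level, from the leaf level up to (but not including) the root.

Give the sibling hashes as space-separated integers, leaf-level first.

Answer: 83 863 967

Derivation:
L0 (leaves): [90, 28, 74, 48, 92, 5, 78, 83], target index=6
L1: h(90,28)=(90*31+28)%997=824 [pair 0] h(74,48)=(74*31+48)%997=348 [pair 1] h(92,5)=(92*31+5)%997=863 [pair 2] h(78,83)=(78*31+83)%997=507 [pair 3] -> [824, 348, 863, 507]
  Sibling for proof at L0: 83
L2: h(824,348)=(824*31+348)%997=967 [pair 0] h(863,507)=(863*31+507)%997=341 [pair 1] -> [967, 341]
  Sibling for proof at L1: 863
L3: h(967,341)=(967*31+341)%997=408 [pair 0] -> [408]
  Sibling for proof at L2: 967
Root: 408
Proof path (sibling hashes from leaf to root): [83, 863, 967]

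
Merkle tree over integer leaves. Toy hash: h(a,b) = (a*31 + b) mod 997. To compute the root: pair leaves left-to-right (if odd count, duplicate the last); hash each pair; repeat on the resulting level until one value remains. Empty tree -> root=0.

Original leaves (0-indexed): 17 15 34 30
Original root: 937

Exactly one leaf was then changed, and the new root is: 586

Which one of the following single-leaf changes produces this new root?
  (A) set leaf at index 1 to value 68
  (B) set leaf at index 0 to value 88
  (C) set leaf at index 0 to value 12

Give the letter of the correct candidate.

Original leaves: [17, 15, 34, 30]
Target new root: 586
Try each candidate change and compute the resulting root:
Candidate A: set leaf[1] = 68 -> leaves = [17, 68, 34, 30]
  L0: [17, 68, 34, 30]
  L1: h(17,68)=(17*31+68)%997=595 h(34,30)=(34*31+30)%997=87 -> [595, 87]
  L2: h(595,87)=(595*31+87)%997=586 -> [586]
  root = 586 == target 586  ** MATCH **
Candidate B: set leaf[0] = 88 -> leaves = [88, 15, 34, 30]
  L0: [88, 15, 34, 30]
  L1: h(88,15)=(88*31+15)%997=749 h(34,30)=(34*31+30)%997=87 -> [749, 87]
  L2: h(749,87)=(749*31+87)%997=375 -> [375]
  root = 375 != target 586
Candidate C: set leaf[0] = 12 -> leaves = [12, 15, 34, 30]
  L0: [12, 15, 34, 30]
  L1: h(12,15)=(12*31+15)%997=387 h(34,30)=(34*31+30)%997=87 -> [387, 87]
  L2: h(387,87)=(387*31+87)%997=120 -> [120]
  root = 120 != target 586
Candidate A produces the target root.

Answer: A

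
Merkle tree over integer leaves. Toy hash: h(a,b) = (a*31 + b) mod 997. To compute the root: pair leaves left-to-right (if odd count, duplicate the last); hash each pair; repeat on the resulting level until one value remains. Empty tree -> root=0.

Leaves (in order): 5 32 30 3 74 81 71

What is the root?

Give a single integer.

Answer: 382

Derivation:
L0: [5, 32, 30, 3, 74, 81, 71]
L1: h(5,32)=(5*31+32)%997=187 h(30,3)=(30*31+3)%997=933 h(74,81)=(74*31+81)%997=381 h(71,71)=(71*31+71)%997=278 -> [187, 933, 381, 278]
L2: h(187,933)=(187*31+933)%997=748 h(381,278)=(381*31+278)%997=125 -> [748, 125]
L3: h(748,125)=(748*31+125)%997=382 -> [382]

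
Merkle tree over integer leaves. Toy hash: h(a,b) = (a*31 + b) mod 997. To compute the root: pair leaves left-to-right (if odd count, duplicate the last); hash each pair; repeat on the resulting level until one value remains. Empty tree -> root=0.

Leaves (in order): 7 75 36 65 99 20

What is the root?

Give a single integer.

Answer: 322

Derivation:
L0: [7, 75, 36, 65, 99, 20]
L1: h(7,75)=(7*31+75)%997=292 h(36,65)=(36*31+65)%997=184 h(99,20)=(99*31+20)%997=98 -> [292, 184, 98]
L2: h(292,184)=(292*31+184)%997=263 h(98,98)=(98*31+98)%997=145 -> [263, 145]
L3: h(263,145)=(263*31+145)%997=322 -> [322]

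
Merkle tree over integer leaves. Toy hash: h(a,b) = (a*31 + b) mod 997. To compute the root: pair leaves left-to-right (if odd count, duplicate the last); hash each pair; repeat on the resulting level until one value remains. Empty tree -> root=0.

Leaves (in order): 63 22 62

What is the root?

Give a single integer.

L0: [63, 22, 62]
L1: h(63,22)=(63*31+22)%997=978 h(62,62)=(62*31+62)%997=987 -> [978, 987]
L2: h(978,987)=(978*31+987)%997=398 -> [398]

Answer: 398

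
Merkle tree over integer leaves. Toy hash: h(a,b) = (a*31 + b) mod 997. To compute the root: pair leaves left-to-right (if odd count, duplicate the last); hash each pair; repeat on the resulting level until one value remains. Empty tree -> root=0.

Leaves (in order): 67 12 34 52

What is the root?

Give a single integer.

L0: [67, 12, 34, 52]
L1: h(67,12)=(67*31+12)%997=95 h(34,52)=(34*31+52)%997=109 -> [95, 109]
L2: h(95,109)=(95*31+109)%997=63 -> [63]

Answer: 63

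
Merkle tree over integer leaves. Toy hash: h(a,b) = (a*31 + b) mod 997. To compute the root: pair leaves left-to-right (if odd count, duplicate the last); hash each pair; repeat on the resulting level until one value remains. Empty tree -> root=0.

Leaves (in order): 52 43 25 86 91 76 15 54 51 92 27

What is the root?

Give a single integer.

Answer: 245

Derivation:
L0: [52, 43, 25, 86, 91, 76, 15, 54, 51, 92, 27]
L1: h(52,43)=(52*31+43)%997=658 h(25,86)=(25*31+86)%997=861 h(91,76)=(91*31+76)%997=903 h(15,54)=(15*31+54)%997=519 h(51,92)=(51*31+92)%997=676 h(27,27)=(27*31+27)%997=864 -> [658, 861, 903, 519, 676, 864]
L2: h(658,861)=(658*31+861)%997=322 h(903,519)=(903*31+519)%997=596 h(676,864)=(676*31+864)%997=883 -> [322, 596, 883]
L3: h(322,596)=(322*31+596)%997=608 h(883,883)=(883*31+883)%997=340 -> [608, 340]
L4: h(608,340)=(608*31+340)%997=245 -> [245]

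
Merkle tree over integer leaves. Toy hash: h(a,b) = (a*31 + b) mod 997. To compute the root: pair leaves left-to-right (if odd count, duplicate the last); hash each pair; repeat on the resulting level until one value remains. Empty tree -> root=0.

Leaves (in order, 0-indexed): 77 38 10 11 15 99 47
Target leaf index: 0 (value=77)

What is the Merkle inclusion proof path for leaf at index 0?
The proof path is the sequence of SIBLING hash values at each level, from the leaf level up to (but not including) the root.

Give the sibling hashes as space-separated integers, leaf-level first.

L0 (leaves): [77, 38, 10, 11, 15, 99, 47], target index=0
L1: h(77,38)=(77*31+38)%997=431 [pair 0] h(10,11)=(10*31+11)%997=321 [pair 1] h(15,99)=(15*31+99)%997=564 [pair 2] h(47,47)=(47*31+47)%997=507 [pair 3] -> [431, 321, 564, 507]
  Sibling for proof at L0: 38
L2: h(431,321)=(431*31+321)%997=721 [pair 0] h(564,507)=(564*31+507)%997=45 [pair 1] -> [721, 45]
  Sibling for proof at L1: 321
L3: h(721,45)=(721*31+45)%997=462 [pair 0] -> [462]
  Sibling for proof at L2: 45
Root: 462
Proof path (sibling hashes from leaf to root): [38, 321, 45]

Answer: 38 321 45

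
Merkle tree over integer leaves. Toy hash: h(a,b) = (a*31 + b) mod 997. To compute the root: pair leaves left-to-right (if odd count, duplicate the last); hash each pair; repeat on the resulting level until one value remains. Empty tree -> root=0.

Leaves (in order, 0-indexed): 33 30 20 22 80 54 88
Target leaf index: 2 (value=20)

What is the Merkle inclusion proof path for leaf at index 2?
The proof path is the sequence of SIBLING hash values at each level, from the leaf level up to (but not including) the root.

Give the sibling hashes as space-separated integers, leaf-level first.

Answer: 22 56 613

Derivation:
L0 (leaves): [33, 30, 20, 22, 80, 54, 88], target index=2
L1: h(33,30)=(33*31+30)%997=56 [pair 0] h(20,22)=(20*31+22)%997=642 [pair 1] h(80,54)=(80*31+54)%997=540 [pair 2] h(88,88)=(88*31+88)%997=822 [pair 3] -> [56, 642, 540, 822]
  Sibling for proof at L0: 22
L2: h(56,642)=(56*31+642)%997=384 [pair 0] h(540,822)=(540*31+822)%997=613 [pair 1] -> [384, 613]
  Sibling for proof at L1: 56
L3: h(384,613)=(384*31+613)%997=553 [pair 0] -> [553]
  Sibling for proof at L2: 613
Root: 553
Proof path (sibling hashes from leaf to root): [22, 56, 613]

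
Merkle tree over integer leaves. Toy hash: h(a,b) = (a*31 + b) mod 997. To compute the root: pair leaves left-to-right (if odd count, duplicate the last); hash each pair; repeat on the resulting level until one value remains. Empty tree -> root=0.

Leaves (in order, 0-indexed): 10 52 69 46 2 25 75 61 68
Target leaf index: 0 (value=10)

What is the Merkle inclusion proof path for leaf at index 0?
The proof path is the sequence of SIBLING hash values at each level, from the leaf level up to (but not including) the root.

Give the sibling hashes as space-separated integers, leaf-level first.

Answer: 52 191 98 926

Derivation:
L0 (leaves): [10, 52, 69, 46, 2, 25, 75, 61, 68], target index=0
L1: h(10,52)=(10*31+52)%997=362 [pair 0] h(69,46)=(69*31+46)%997=191 [pair 1] h(2,25)=(2*31+25)%997=87 [pair 2] h(75,61)=(75*31+61)%997=392 [pair 3] h(68,68)=(68*31+68)%997=182 [pair 4] -> [362, 191, 87, 392, 182]
  Sibling for proof at L0: 52
L2: h(362,191)=(362*31+191)%997=446 [pair 0] h(87,392)=(87*31+392)%997=98 [pair 1] h(182,182)=(182*31+182)%997=839 [pair 2] -> [446, 98, 839]
  Sibling for proof at L1: 191
L3: h(446,98)=(446*31+98)%997=963 [pair 0] h(839,839)=(839*31+839)%997=926 [pair 1] -> [963, 926]
  Sibling for proof at L2: 98
L4: h(963,926)=(963*31+926)%997=869 [pair 0] -> [869]
  Sibling for proof at L3: 926
Root: 869
Proof path (sibling hashes from leaf to root): [52, 191, 98, 926]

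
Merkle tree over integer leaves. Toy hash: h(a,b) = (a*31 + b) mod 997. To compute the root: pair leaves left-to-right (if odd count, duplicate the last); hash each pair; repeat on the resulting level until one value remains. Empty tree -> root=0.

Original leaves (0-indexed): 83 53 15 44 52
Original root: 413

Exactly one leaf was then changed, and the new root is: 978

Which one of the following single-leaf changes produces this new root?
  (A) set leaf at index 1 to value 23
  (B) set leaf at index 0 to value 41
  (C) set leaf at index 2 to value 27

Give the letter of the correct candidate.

Original leaves: [83, 53, 15, 44, 52]
Target new root: 978
Try each candidate change and compute the resulting root:
Candidate A: set leaf[1] = 23 -> leaves = [83, 23, 15, 44, 52]
  L0: [83, 23, 15, 44, 52]
  L1: h(83,23)=(83*31+23)%997=602 h(15,44)=(15*31+44)%997=509 h(52,52)=(52*31+52)%997=667 -> [602, 509, 667]
  L2: h(602,509)=(602*31+509)%997=228 h(667,667)=(667*31+667)%997=407 -> [228, 407]
  L3: h(228,407)=(228*31+407)%997=496 -> [496]
  root = 496 != target 978
Candidate B: set leaf[0] = 41 -> leaves = [41, 53, 15, 44, 52]
  L0: [41, 53, 15, 44, 52]
  L1: h(41,53)=(41*31+53)%997=327 h(15,44)=(15*31+44)%997=509 h(52,52)=(52*31+52)%997=667 -> [327, 509, 667]
  L2: h(327,509)=(327*31+509)%997=676 h(667,667)=(667*31+667)%997=407 -> [676, 407]
  L3: h(676,407)=(676*31+407)%997=426 -> [426]
  root = 426 != target 978
Candidate C: set leaf[2] = 27 -> leaves = [83, 53, 27, 44, 52]
  L0: [83, 53, 27, 44, 52]
  L1: h(83,53)=(83*31+53)%997=632 h(27,44)=(27*31+44)%997=881 h(52,52)=(52*31+52)%997=667 -> [632, 881, 667]
  L2: h(632,881)=(632*31+881)%997=533 h(667,667)=(667*31+667)%997=407 -> [533, 407]
  L3: h(533,407)=(533*31+407)%997=978 -> [978]
  root = 978 == target 978  ** MATCH **
Candidate C produces the target root.

Answer: C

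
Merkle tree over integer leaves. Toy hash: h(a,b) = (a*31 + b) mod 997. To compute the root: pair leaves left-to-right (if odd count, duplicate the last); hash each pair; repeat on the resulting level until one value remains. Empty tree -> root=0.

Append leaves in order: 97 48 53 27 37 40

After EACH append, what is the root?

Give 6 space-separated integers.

Answer: 97 64 689 663 615 711

Derivation:
After append 97 (leaves=[97]):
  L0: [97]
  root=97
After append 48 (leaves=[97, 48]):
  L0: [97, 48]
  L1: h(97,48)=(97*31+48)%997=64 -> [64]
  root=64
After append 53 (leaves=[97, 48, 53]):
  L0: [97, 48, 53]
  L1: h(97,48)=(97*31+48)%997=64 h(53,53)=(53*31+53)%997=699 -> [64, 699]
  L2: h(64,699)=(64*31+699)%997=689 -> [689]
  root=689
After append 27 (leaves=[97, 48, 53, 27]):
  L0: [97, 48, 53, 27]
  L1: h(97,48)=(97*31+48)%997=64 h(53,27)=(53*31+27)%997=673 -> [64, 673]
  L2: h(64,673)=(64*31+673)%997=663 -> [663]
  root=663
After append 37 (leaves=[97, 48, 53, 27, 37]):
  L0: [97, 48, 53, 27, 37]
  L1: h(97,48)=(97*31+48)%997=64 h(53,27)=(53*31+27)%997=673 h(37,37)=(37*31+37)%997=187 -> [64, 673, 187]
  L2: h(64,673)=(64*31+673)%997=663 h(187,187)=(187*31+187)%997=2 -> [663, 2]
  L3: h(663,2)=(663*31+2)%997=615 -> [615]
  root=615
After append 40 (leaves=[97, 48, 53, 27, 37, 40]):
  L0: [97, 48, 53, 27, 37, 40]
  L1: h(97,48)=(97*31+48)%997=64 h(53,27)=(53*31+27)%997=673 h(37,40)=(37*31+40)%997=190 -> [64, 673, 190]
  L2: h(64,673)=(64*31+673)%997=663 h(190,190)=(190*31+190)%997=98 -> [663, 98]
  L3: h(663,98)=(663*31+98)%997=711 -> [711]
  root=711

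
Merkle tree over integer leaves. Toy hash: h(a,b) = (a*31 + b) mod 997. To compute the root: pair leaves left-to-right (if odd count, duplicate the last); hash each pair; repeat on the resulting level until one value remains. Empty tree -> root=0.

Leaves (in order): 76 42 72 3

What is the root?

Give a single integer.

Answer: 801

Derivation:
L0: [76, 42, 72, 3]
L1: h(76,42)=(76*31+42)%997=404 h(72,3)=(72*31+3)%997=241 -> [404, 241]
L2: h(404,241)=(404*31+241)%997=801 -> [801]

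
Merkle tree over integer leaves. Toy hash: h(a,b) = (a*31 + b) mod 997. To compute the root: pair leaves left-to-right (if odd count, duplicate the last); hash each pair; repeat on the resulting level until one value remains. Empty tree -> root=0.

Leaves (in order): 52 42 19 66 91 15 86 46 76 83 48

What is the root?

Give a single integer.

Answer: 918

Derivation:
L0: [52, 42, 19, 66, 91, 15, 86, 46, 76, 83, 48]
L1: h(52,42)=(52*31+42)%997=657 h(19,66)=(19*31+66)%997=655 h(91,15)=(91*31+15)%997=842 h(86,46)=(86*31+46)%997=718 h(76,83)=(76*31+83)%997=445 h(48,48)=(48*31+48)%997=539 -> [657, 655, 842, 718, 445, 539]
L2: h(657,655)=(657*31+655)%997=85 h(842,718)=(842*31+718)%997=898 h(445,539)=(445*31+539)%997=376 -> [85, 898, 376]
L3: h(85,898)=(85*31+898)%997=542 h(376,376)=(376*31+376)%997=68 -> [542, 68]
L4: h(542,68)=(542*31+68)%997=918 -> [918]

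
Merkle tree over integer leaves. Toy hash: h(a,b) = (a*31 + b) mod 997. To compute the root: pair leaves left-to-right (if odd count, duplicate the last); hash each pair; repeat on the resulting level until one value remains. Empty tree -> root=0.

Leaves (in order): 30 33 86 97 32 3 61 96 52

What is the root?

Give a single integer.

L0: [30, 33, 86, 97, 32, 3, 61, 96, 52]
L1: h(30,33)=(30*31+33)%997=963 h(86,97)=(86*31+97)%997=769 h(32,3)=(32*31+3)%997=995 h(61,96)=(61*31+96)%997=990 h(52,52)=(52*31+52)%997=667 -> [963, 769, 995, 990, 667]
L2: h(963,769)=(963*31+769)%997=712 h(995,990)=(995*31+990)%997=928 h(667,667)=(667*31+667)%997=407 -> [712, 928, 407]
L3: h(712,928)=(712*31+928)%997=69 h(407,407)=(407*31+407)%997=63 -> [69, 63]
L4: h(69,63)=(69*31+63)%997=208 -> [208]

Answer: 208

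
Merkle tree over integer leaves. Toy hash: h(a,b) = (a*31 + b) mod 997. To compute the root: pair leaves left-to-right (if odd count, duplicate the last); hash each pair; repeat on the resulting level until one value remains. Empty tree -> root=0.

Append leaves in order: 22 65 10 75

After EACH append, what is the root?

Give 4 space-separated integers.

Answer: 22 747 546 611

Derivation:
After append 22 (leaves=[22]):
  L0: [22]
  root=22
After append 65 (leaves=[22, 65]):
  L0: [22, 65]
  L1: h(22,65)=(22*31+65)%997=747 -> [747]
  root=747
After append 10 (leaves=[22, 65, 10]):
  L0: [22, 65, 10]
  L1: h(22,65)=(22*31+65)%997=747 h(10,10)=(10*31+10)%997=320 -> [747, 320]
  L2: h(747,320)=(747*31+320)%997=546 -> [546]
  root=546
After append 75 (leaves=[22, 65, 10, 75]):
  L0: [22, 65, 10, 75]
  L1: h(22,65)=(22*31+65)%997=747 h(10,75)=(10*31+75)%997=385 -> [747, 385]
  L2: h(747,385)=(747*31+385)%997=611 -> [611]
  root=611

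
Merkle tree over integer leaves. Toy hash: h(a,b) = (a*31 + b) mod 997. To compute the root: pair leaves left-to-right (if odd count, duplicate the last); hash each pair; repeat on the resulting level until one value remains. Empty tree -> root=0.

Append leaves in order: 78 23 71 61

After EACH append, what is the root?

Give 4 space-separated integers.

Answer: 78 447 177 167

Derivation:
After append 78 (leaves=[78]):
  L0: [78]
  root=78
After append 23 (leaves=[78, 23]):
  L0: [78, 23]
  L1: h(78,23)=(78*31+23)%997=447 -> [447]
  root=447
After append 71 (leaves=[78, 23, 71]):
  L0: [78, 23, 71]
  L1: h(78,23)=(78*31+23)%997=447 h(71,71)=(71*31+71)%997=278 -> [447, 278]
  L2: h(447,278)=(447*31+278)%997=177 -> [177]
  root=177
After append 61 (leaves=[78, 23, 71, 61]):
  L0: [78, 23, 71, 61]
  L1: h(78,23)=(78*31+23)%997=447 h(71,61)=(71*31+61)%997=268 -> [447, 268]
  L2: h(447,268)=(447*31+268)%997=167 -> [167]
  root=167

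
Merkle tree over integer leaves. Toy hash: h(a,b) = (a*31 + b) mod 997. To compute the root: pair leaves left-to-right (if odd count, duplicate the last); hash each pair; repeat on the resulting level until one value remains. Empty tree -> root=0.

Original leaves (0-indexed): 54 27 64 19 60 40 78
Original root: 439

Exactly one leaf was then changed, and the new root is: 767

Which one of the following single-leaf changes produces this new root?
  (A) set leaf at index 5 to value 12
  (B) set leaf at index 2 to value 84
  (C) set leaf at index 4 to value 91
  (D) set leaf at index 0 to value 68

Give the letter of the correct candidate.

Original leaves: [54, 27, 64, 19, 60, 40, 78]
Target new root: 767
Try each candidate change and compute the resulting root:
Candidate A: set leaf[5] = 12 -> leaves = [54, 27, 64, 19, 60, 12, 78]
  L0: [54, 27, 64, 19, 60, 12, 78]
  L1: h(54,27)=(54*31+27)%997=704 h(64,19)=(64*31+19)%997=9 h(60,12)=(60*31+12)%997=875 h(78,78)=(78*31+78)%997=502 -> [704, 9, 875, 502]
  L2: h(704,9)=(704*31+9)%997=896 h(875,502)=(875*31+502)%997=708 -> [896, 708]
  L3: h(896,708)=(896*31+708)%997=568 -> [568]
  root = 568 != target 767
Candidate B: set leaf[2] = 84 -> leaves = [54, 27, 84, 19, 60, 40, 78]
  L0: [54, 27, 84, 19, 60, 40, 78]
  L1: h(54,27)=(54*31+27)%997=704 h(84,19)=(84*31+19)%997=629 h(60,40)=(60*31+40)%997=903 h(78,78)=(78*31+78)%997=502 -> [704, 629, 903, 502]
  L2: h(704,629)=(704*31+629)%997=519 h(903,502)=(903*31+502)%997=579 -> [519, 579]
  L3: h(519,579)=(519*31+579)%997=716 -> [716]
  root = 716 != target 767
Candidate C: set leaf[4] = 91 -> leaves = [54, 27, 64, 19, 91, 40, 78]
  L0: [54, 27, 64, 19, 91, 40, 78]
  L1: h(54,27)=(54*31+27)%997=704 h(64,19)=(64*31+19)%997=9 h(91,40)=(91*31+40)%997=867 h(78,78)=(78*31+78)%997=502 -> [704, 9, 867, 502]
  L2: h(704,9)=(704*31+9)%997=896 h(867,502)=(867*31+502)%997=460 -> [896, 460]
  L3: h(896,460)=(896*31+460)%997=320 -> [320]
  root = 320 != target 767
Candidate D: set leaf[0] = 68 -> leaves = [68, 27, 64, 19, 60, 40, 78]
  L0: [68, 27, 64, 19, 60, 40, 78]
  L1: h(68,27)=(68*31+27)%997=141 h(64,19)=(64*31+19)%997=9 h(60,40)=(60*31+40)%997=903 h(78,78)=(78*31+78)%997=502 -> [141, 9, 903, 502]
  L2: h(141,9)=(141*31+9)%997=392 h(903,502)=(903*31+502)%997=579 -> [392, 579]
  L3: h(392,579)=(392*31+579)%997=767 -> [767]
  root = 767 == target 767  ** MATCH **
Candidate D produces the target root.

Answer: D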